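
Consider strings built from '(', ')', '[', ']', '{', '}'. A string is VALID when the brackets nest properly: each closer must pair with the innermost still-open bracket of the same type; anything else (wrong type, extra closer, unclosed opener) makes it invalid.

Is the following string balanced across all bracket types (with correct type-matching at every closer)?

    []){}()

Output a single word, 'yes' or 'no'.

pos 0: push '['; stack = [
pos 1: ']' matches '['; pop; stack = (empty)
pos 2: saw closer ')' but stack is empty → INVALID
Verdict: unmatched closer ')' at position 2 → no

Answer: no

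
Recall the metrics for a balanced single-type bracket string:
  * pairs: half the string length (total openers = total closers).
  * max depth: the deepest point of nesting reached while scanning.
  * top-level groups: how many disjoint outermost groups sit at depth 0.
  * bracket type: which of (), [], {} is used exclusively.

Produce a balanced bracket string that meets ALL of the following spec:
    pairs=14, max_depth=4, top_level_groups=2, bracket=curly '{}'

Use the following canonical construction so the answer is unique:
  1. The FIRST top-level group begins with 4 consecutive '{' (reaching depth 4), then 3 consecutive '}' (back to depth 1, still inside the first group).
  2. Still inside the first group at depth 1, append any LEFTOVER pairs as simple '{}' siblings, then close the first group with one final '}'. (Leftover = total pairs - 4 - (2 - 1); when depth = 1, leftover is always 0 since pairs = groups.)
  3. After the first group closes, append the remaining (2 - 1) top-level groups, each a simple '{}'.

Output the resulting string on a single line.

Spec: pairs=14 depth=4 groups=2
Leftover pairs = 14 - 4 - (2-1) = 9
First group: deep chain of depth 4 + 9 sibling pairs
Remaining 1 groups: simple '{}' each

Answer: {{{{}}}{}{}{}{}{}{}{}{}{}}{}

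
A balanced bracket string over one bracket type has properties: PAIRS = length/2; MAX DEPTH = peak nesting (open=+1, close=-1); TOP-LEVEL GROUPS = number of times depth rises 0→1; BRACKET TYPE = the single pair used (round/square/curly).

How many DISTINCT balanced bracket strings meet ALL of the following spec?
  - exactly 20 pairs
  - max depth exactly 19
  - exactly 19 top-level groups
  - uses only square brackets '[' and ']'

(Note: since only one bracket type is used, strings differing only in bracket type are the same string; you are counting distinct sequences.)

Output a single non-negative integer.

Spec: pairs=20 depth=19 groups=19
Count(depth <= 19) = 19
Count(depth <= 18) = 19
Count(depth == 19) = 19 - 19 = 0

Answer: 0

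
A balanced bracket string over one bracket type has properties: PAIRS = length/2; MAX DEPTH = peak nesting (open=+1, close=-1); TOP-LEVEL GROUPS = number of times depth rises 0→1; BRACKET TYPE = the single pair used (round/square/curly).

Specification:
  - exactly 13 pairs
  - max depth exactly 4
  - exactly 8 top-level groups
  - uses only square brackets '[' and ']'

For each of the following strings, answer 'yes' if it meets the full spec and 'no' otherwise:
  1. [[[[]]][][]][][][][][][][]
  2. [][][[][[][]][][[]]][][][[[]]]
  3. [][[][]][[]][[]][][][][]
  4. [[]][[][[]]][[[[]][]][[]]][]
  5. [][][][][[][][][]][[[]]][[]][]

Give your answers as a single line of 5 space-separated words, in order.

Answer: yes no no no no

Derivation:
String 1 '[[[[]]][][]][][][][][][][]': depth seq [1 2 3 4 3 2 1 2 1 2 1 0 1 0 1 0 1 0 1 0 1 0 1 0 1 0]
  -> pairs=13 depth=4 groups=8 -> yes
String 2 '[][][[][[][]][][[]]][][][[[]]]': depth seq [1 0 1 0 1 2 1 2 3 2 3 2 1 2 1 2 3 2 1 0 1 0 1 0 1 2 3 2 1 0]
  -> pairs=15 depth=3 groups=6 -> no
String 3 '[][[][]][[]][[]][][][][]': depth seq [1 0 1 2 1 2 1 0 1 2 1 0 1 2 1 0 1 0 1 0 1 0 1 0]
  -> pairs=12 depth=2 groups=8 -> no
String 4 '[[]][[][[]]][[[[]][]][[]]][]': depth seq [1 2 1 0 1 2 1 2 3 2 1 0 1 2 3 4 3 2 3 2 1 2 3 2 1 0 1 0]
  -> pairs=14 depth=4 groups=4 -> no
String 5 '[][][][][[][][][]][[[]]][[]][]': depth seq [1 0 1 0 1 0 1 0 1 2 1 2 1 2 1 2 1 0 1 2 3 2 1 0 1 2 1 0 1 0]
  -> pairs=15 depth=3 groups=8 -> no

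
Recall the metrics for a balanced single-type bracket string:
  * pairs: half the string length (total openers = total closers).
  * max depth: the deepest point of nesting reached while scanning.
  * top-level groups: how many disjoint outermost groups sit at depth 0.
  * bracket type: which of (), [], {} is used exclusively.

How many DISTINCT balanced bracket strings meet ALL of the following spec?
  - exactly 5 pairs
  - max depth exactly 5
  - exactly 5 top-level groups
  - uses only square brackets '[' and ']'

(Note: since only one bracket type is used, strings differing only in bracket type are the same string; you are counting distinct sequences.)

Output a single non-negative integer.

Answer: 0

Derivation:
Spec: pairs=5 depth=5 groups=5
Count(depth <= 5) = 1
Count(depth <= 4) = 1
Count(depth == 5) = 1 - 1 = 0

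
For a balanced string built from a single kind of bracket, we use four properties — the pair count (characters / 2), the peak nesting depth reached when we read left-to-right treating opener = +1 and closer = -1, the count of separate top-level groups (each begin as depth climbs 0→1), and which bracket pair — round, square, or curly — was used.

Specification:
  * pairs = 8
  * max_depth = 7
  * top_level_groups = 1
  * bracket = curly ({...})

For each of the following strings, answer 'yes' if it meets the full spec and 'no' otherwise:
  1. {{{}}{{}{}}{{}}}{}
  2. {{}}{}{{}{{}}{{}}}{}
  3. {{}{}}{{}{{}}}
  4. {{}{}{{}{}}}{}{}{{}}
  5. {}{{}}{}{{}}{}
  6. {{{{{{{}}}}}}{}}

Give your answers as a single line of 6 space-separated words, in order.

Answer: no no no no no yes

Derivation:
String 1 '{{{}}{{}{}}{{}}}{}': depth seq [1 2 3 2 1 2 3 2 3 2 1 2 3 2 1 0 1 0]
  -> pairs=9 depth=3 groups=2 -> no
String 2 '{{}}{}{{}{{}}{{}}}{}': depth seq [1 2 1 0 1 0 1 2 1 2 3 2 1 2 3 2 1 0 1 0]
  -> pairs=10 depth=3 groups=4 -> no
String 3 '{{}{}}{{}{{}}}': depth seq [1 2 1 2 1 0 1 2 1 2 3 2 1 0]
  -> pairs=7 depth=3 groups=2 -> no
String 4 '{{}{}{{}{}}}{}{}{{}}': depth seq [1 2 1 2 1 2 3 2 3 2 1 0 1 0 1 0 1 2 1 0]
  -> pairs=10 depth=3 groups=4 -> no
String 5 '{}{{}}{}{{}}{}': depth seq [1 0 1 2 1 0 1 0 1 2 1 0 1 0]
  -> pairs=7 depth=2 groups=5 -> no
String 6 '{{{{{{{}}}}}}{}}': depth seq [1 2 3 4 5 6 7 6 5 4 3 2 1 2 1 0]
  -> pairs=8 depth=7 groups=1 -> yes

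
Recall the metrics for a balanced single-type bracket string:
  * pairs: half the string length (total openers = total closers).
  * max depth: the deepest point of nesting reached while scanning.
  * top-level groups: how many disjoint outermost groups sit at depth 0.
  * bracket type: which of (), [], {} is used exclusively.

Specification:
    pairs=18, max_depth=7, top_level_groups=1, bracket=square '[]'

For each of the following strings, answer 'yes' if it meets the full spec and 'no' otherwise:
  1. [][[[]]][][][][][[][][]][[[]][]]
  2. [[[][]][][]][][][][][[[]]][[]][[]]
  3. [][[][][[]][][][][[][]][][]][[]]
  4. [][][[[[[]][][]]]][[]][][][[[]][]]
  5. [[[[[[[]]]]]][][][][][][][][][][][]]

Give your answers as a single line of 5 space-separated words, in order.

String 1 '[][[[]]][][][][][[][][]][[[]][]]': depth seq [1 0 1 2 3 2 1 0 1 0 1 0 1 0 1 0 1 2 1 2 1 2 1 0 1 2 3 2 1 2 1 0]
  -> pairs=16 depth=3 groups=8 -> no
String 2 '[[[][]][][]][][][][][[[]]][[]][[]]': depth seq [1 2 3 2 3 2 1 2 1 2 1 0 1 0 1 0 1 0 1 0 1 2 3 2 1 0 1 2 1 0 1 2 1 0]
  -> pairs=17 depth=3 groups=8 -> no
String 3 '[][[][][[]][][][][[][]][][]][[]]': depth seq [1 0 1 2 1 2 1 2 3 2 1 2 1 2 1 2 1 2 3 2 3 2 1 2 1 2 1 0 1 2 1 0]
  -> pairs=16 depth=3 groups=3 -> no
String 4 '[][][[[[[]][][]]]][[]][][][[[]][]]': depth seq [1 0 1 0 1 2 3 4 5 4 3 4 3 4 3 2 1 0 1 2 1 0 1 0 1 0 1 2 3 2 1 2 1 0]
  -> pairs=17 depth=5 groups=7 -> no
String 5 '[[[[[[[]]]]]][][][][][][][][][][][]]': depth seq [1 2 3 4 5 6 7 6 5 4 3 2 1 2 1 2 1 2 1 2 1 2 1 2 1 2 1 2 1 2 1 2 1 2 1 0]
  -> pairs=18 depth=7 groups=1 -> yes

Answer: no no no no yes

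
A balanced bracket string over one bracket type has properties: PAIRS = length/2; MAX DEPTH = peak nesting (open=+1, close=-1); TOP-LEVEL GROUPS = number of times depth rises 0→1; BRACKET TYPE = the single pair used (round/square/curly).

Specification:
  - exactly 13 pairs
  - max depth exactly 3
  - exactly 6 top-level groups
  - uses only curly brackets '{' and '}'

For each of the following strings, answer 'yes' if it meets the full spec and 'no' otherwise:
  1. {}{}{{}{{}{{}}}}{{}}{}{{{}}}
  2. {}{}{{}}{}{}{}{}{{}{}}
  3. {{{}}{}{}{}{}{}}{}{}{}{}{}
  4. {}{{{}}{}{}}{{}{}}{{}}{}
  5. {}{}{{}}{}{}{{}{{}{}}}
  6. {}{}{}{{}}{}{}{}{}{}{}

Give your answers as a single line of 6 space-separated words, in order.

String 1 '{}{}{{}{{}{{}}}}{{}}{}{{{}}}': depth seq [1 0 1 0 1 2 1 2 3 2 3 4 3 2 1 0 1 2 1 0 1 0 1 2 3 2 1 0]
  -> pairs=14 depth=4 groups=6 -> no
String 2 '{}{}{{}}{}{}{}{}{{}{}}': depth seq [1 0 1 0 1 2 1 0 1 0 1 0 1 0 1 0 1 2 1 2 1 0]
  -> pairs=11 depth=2 groups=8 -> no
String 3 '{{{}}{}{}{}{}{}}{}{}{}{}{}': depth seq [1 2 3 2 1 2 1 2 1 2 1 2 1 2 1 0 1 0 1 0 1 0 1 0 1 0]
  -> pairs=13 depth=3 groups=6 -> yes
String 4 '{}{{{}}{}{}}{{}{}}{{}}{}': depth seq [1 0 1 2 3 2 1 2 1 2 1 0 1 2 1 2 1 0 1 2 1 0 1 0]
  -> pairs=12 depth=3 groups=5 -> no
String 5 '{}{}{{}}{}{}{{}{{}{}}}': depth seq [1 0 1 0 1 2 1 0 1 0 1 0 1 2 1 2 3 2 3 2 1 0]
  -> pairs=11 depth=3 groups=6 -> no
String 6 '{}{}{}{{}}{}{}{}{}{}{}': depth seq [1 0 1 0 1 0 1 2 1 0 1 0 1 0 1 0 1 0 1 0 1 0]
  -> pairs=11 depth=2 groups=10 -> no

Answer: no no yes no no no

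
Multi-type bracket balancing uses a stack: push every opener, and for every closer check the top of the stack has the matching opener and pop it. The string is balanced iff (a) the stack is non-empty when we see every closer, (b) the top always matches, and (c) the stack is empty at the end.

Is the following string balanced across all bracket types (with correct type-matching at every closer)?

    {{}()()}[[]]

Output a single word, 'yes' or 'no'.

Answer: yes

Derivation:
pos 0: push '{'; stack = {
pos 1: push '{'; stack = {{
pos 2: '}' matches '{'; pop; stack = {
pos 3: push '('; stack = {(
pos 4: ')' matches '('; pop; stack = {
pos 5: push '('; stack = {(
pos 6: ')' matches '('; pop; stack = {
pos 7: '}' matches '{'; pop; stack = (empty)
pos 8: push '['; stack = [
pos 9: push '['; stack = [[
pos 10: ']' matches '['; pop; stack = [
pos 11: ']' matches '['; pop; stack = (empty)
end: stack empty → VALID
Verdict: properly nested → yes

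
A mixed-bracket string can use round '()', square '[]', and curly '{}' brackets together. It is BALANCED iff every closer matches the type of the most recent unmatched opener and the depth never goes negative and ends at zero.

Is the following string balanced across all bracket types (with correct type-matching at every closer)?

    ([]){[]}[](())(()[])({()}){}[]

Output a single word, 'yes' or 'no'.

Answer: yes

Derivation:
pos 0: push '('; stack = (
pos 1: push '['; stack = ([
pos 2: ']' matches '['; pop; stack = (
pos 3: ')' matches '('; pop; stack = (empty)
pos 4: push '{'; stack = {
pos 5: push '['; stack = {[
pos 6: ']' matches '['; pop; stack = {
pos 7: '}' matches '{'; pop; stack = (empty)
pos 8: push '['; stack = [
pos 9: ']' matches '['; pop; stack = (empty)
pos 10: push '('; stack = (
pos 11: push '('; stack = ((
pos 12: ')' matches '('; pop; stack = (
pos 13: ')' matches '('; pop; stack = (empty)
pos 14: push '('; stack = (
pos 15: push '('; stack = ((
pos 16: ')' matches '('; pop; stack = (
pos 17: push '['; stack = ([
pos 18: ']' matches '['; pop; stack = (
pos 19: ')' matches '('; pop; stack = (empty)
pos 20: push '('; stack = (
pos 21: push '{'; stack = ({
pos 22: push '('; stack = ({(
pos 23: ')' matches '('; pop; stack = ({
pos 24: '}' matches '{'; pop; stack = (
pos 25: ')' matches '('; pop; stack = (empty)
pos 26: push '{'; stack = {
pos 27: '}' matches '{'; pop; stack = (empty)
pos 28: push '['; stack = [
pos 29: ']' matches '['; pop; stack = (empty)
end: stack empty → VALID
Verdict: properly nested → yes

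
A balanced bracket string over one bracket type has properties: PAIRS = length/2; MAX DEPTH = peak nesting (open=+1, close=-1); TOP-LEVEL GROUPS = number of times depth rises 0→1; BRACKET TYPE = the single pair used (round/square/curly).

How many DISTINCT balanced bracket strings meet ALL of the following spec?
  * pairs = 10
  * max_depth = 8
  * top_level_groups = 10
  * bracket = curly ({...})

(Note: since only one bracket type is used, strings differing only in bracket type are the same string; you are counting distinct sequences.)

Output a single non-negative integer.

Spec: pairs=10 depth=8 groups=10
Count(depth <= 8) = 1
Count(depth <= 7) = 1
Count(depth == 8) = 1 - 1 = 0

Answer: 0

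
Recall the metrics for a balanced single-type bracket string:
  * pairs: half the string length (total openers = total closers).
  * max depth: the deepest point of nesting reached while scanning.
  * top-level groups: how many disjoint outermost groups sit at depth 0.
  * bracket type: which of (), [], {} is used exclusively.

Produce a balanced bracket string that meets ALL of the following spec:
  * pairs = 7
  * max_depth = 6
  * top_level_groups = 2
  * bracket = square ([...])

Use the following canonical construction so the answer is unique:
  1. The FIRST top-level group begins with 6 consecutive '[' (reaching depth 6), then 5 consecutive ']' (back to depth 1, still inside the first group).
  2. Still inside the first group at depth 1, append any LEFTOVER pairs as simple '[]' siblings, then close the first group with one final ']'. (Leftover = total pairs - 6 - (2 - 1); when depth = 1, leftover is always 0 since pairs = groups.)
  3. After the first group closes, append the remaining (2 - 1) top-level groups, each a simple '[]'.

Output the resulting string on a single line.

Answer: [[[[[[]]]]]][]

Derivation:
Spec: pairs=7 depth=6 groups=2
Leftover pairs = 7 - 6 - (2-1) = 0
First group: deep chain of depth 6 + 0 sibling pairs
Remaining 1 groups: simple '[]' each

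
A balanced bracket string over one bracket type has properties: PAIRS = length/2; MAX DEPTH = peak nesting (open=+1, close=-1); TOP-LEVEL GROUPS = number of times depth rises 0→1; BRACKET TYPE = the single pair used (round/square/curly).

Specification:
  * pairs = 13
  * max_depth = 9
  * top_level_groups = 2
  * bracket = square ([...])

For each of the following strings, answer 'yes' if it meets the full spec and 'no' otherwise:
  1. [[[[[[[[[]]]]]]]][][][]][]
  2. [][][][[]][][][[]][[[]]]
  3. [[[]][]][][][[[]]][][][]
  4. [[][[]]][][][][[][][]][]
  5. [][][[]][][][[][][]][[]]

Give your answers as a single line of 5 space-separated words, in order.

Answer: yes no no no no

Derivation:
String 1 '[[[[[[[[[]]]]]]]][][][]][]': depth seq [1 2 3 4 5 6 7 8 9 8 7 6 5 4 3 2 1 2 1 2 1 2 1 0 1 0]
  -> pairs=13 depth=9 groups=2 -> yes
String 2 '[][][][[]][][][[]][[[]]]': depth seq [1 0 1 0 1 0 1 2 1 0 1 0 1 0 1 2 1 0 1 2 3 2 1 0]
  -> pairs=12 depth=3 groups=8 -> no
String 3 '[[[]][]][][][[[]]][][][]': depth seq [1 2 3 2 1 2 1 0 1 0 1 0 1 2 3 2 1 0 1 0 1 0 1 0]
  -> pairs=12 depth=3 groups=7 -> no
String 4 '[[][[]]][][][][[][][]][]': depth seq [1 2 1 2 3 2 1 0 1 0 1 0 1 0 1 2 1 2 1 2 1 0 1 0]
  -> pairs=12 depth=3 groups=6 -> no
String 5 '[][][[]][][][[][][]][[]]': depth seq [1 0 1 0 1 2 1 0 1 0 1 0 1 2 1 2 1 2 1 0 1 2 1 0]
  -> pairs=12 depth=2 groups=7 -> no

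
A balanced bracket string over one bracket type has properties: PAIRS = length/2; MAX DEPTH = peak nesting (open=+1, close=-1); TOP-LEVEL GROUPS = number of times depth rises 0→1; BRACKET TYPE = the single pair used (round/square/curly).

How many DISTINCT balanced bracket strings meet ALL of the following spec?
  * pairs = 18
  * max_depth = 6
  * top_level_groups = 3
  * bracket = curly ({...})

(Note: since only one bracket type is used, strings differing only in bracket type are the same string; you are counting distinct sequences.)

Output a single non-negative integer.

Answer: 25430023

Derivation:
Spec: pairs=18 depth=6 groups=3
Count(depth <= 6) = 63162354
Count(depth <= 5) = 37732331
Count(depth == 6) = 63162354 - 37732331 = 25430023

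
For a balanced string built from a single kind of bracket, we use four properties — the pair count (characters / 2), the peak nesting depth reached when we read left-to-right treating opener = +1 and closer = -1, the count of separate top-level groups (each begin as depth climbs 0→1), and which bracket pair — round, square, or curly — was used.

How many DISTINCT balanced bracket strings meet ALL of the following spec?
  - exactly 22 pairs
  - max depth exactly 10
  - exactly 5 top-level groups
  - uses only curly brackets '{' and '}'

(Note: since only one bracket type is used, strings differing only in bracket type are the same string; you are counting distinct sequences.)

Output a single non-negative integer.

Spec: pairs=22 depth=10 groups=5
Count(depth <= 10) = 6503164770
Count(depth <= 9) = 6409050645
Count(depth == 10) = 6503164770 - 6409050645 = 94114125

Answer: 94114125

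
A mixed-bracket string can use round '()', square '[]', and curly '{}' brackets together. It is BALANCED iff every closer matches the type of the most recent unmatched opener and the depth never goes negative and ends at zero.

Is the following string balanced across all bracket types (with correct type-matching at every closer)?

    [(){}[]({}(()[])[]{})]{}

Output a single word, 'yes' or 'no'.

pos 0: push '['; stack = [
pos 1: push '('; stack = [(
pos 2: ')' matches '('; pop; stack = [
pos 3: push '{'; stack = [{
pos 4: '}' matches '{'; pop; stack = [
pos 5: push '['; stack = [[
pos 6: ']' matches '['; pop; stack = [
pos 7: push '('; stack = [(
pos 8: push '{'; stack = [({
pos 9: '}' matches '{'; pop; stack = [(
pos 10: push '('; stack = [((
pos 11: push '('; stack = [(((
pos 12: ')' matches '('; pop; stack = [((
pos 13: push '['; stack = [(([
pos 14: ']' matches '['; pop; stack = [((
pos 15: ')' matches '('; pop; stack = [(
pos 16: push '['; stack = [([
pos 17: ']' matches '['; pop; stack = [(
pos 18: push '{'; stack = [({
pos 19: '}' matches '{'; pop; stack = [(
pos 20: ')' matches '('; pop; stack = [
pos 21: ']' matches '['; pop; stack = (empty)
pos 22: push '{'; stack = {
pos 23: '}' matches '{'; pop; stack = (empty)
end: stack empty → VALID
Verdict: properly nested → yes

Answer: yes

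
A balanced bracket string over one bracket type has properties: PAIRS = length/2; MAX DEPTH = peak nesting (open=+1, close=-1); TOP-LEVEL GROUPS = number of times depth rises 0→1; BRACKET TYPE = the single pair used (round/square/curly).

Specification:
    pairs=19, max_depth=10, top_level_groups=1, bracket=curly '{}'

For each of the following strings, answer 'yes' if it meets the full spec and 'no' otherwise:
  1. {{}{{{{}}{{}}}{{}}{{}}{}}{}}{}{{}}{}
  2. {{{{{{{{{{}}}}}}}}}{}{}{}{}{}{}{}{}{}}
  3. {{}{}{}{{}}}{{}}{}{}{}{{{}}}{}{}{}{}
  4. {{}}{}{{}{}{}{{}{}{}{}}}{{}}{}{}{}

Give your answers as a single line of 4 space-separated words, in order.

String 1 '{{}{{{{}}{{}}}{{}}{{}}{}}{}}{}{{}}{}': depth seq [1 2 1 2 3 4 5 4 3 4 5 4 3 2 3 4 3 2 3 4 3 2 3 2 1 2 1 0 1 0 1 2 1 0 1 0]
  -> pairs=18 depth=5 groups=4 -> no
String 2 '{{{{{{{{{{}}}}}}}}}{}{}{}{}{}{}{}{}{}}': depth seq [1 2 3 4 5 6 7 8 9 10 9 8 7 6 5 4 3 2 1 2 1 2 1 2 1 2 1 2 1 2 1 2 1 2 1 2 1 0]
  -> pairs=19 depth=10 groups=1 -> yes
String 3 '{{}{}{}{{}}}{{}}{}{}{}{{{}}}{}{}{}{}': depth seq [1 2 1 2 1 2 1 2 3 2 1 0 1 2 1 0 1 0 1 0 1 0 1 2 3 2 1 0 1 0 1 0 1 0 1 0]
  -> pairs=18 depth=3 groups=10 -> no
String 4 '{{}}{}{{}{}{}{{}{}{}{}}}{{}}{}{}{}': depth seq [1 2 1 0 1 0 1 2 1 2 1 2 1 2 3 2 3 2 3 2 3 2 1 0 1 2 1 0 1 0 1 0 1 0]
  -> pairs=17 depth=3 groups=7 -> no

Answer: no yes no no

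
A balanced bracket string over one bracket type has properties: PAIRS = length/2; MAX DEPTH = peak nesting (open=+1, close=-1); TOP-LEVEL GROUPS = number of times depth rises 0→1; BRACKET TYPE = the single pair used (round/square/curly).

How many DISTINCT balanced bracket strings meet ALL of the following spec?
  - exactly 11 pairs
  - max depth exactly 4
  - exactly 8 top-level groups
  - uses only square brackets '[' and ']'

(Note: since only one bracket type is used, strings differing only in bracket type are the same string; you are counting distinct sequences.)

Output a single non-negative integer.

Answer: 8

Derivation:
Spec: pairs=11 depth=4 groups=8
Count(depth <= 4) = 208
Count(depth <= 3) = 200
Count(depth == 4) = 208 - 200 = 8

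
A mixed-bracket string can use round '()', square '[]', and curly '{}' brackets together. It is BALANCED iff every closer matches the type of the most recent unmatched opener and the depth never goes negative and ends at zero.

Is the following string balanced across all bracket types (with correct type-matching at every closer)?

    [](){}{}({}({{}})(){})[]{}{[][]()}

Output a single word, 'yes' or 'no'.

Answer: yes

Derivation:
pos 0: push '['; stack = [
pos 1: ']' matches '['; pop; stack = (empty)
pos 2: push '('; stack = (
pos 3: ')' matches '('; pop; stack = (empty)
pos 4: push '{'; stack = {
pos 5: '}' matches '{'; pop; stack = (empty)
pos 6: push '{'; stack = {
pos 7: '}' matches '{'; pop; stack = (empty)
pos 8: push '('; stack = (
pos 9: push '{'; stack = ({
pos 10: '}' matches '{'; pop; stack = (
pos 11: push '('; stack = ((
pos 12: push '{'; stack = (({
pos 13: push '{'; stack = (({{
pos 14: '}' matches '{'; pop; stack = (({
pos 15: '}' matches '{'; pop; stack = ((
pos 16: ')' matches '('; pop; stack = (
pos 17: push '('; stack = ((
pos 18: ')' matches '('; pop; stack = (
pos 19: push '{'; stack = ({
pos 20: '}' matches '{'; pop; stack = (
pos 21: ')' matches '('; pop; stack = (empty)
pos 22: push '['; stack = [
pos 23: ']' matches '['; pop; stack = (empty)
pos 24: push '{'; stack = {
pos 25: '}' matches '{'; pop; stack = (empty)
pos 26: push '{'; stack = {
pos 27: push '['; stack = {[
pos 28: ']' matches '['; pop; stack = {
pos 29: push '['; stack = {[
pos 30: ']' matches '['; pop; stack = {
pos 31: push '('; stack = {(
pos 32: ')' matches '('; pop; stack = {
pos 33: '}' matches '{'; pop; stack = (empty)
end: stack empty → VALID
Verdict: properly nested → yes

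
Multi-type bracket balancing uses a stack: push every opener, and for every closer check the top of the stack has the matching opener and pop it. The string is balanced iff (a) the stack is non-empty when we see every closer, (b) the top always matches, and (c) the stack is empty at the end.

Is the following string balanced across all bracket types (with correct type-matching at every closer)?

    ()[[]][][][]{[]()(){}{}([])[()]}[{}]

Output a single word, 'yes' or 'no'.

Answer: yes

Derivation:
pos 0: push '('; stack = (
pos 1: ')' matches '('; pop; stack = (empty)
pos 2: push '['; stack = [
pos 3: push '['; stack = [[
pos 4: ']' matches '['; pop; stack = [
pos 5: ']' matches '['; pop; stack = (empty)
pos 6: push '['; stack = [
pos 7: ']' matches '['; pop; stack = (empty)
pos 8: push '['; stack = [
pos 9: ']' matches '['; pop; stack = (empty)
pos 10: push '['; stack = [
pos 11: ']' matches '['; pop; stack = (empty)
pos 12: push '{'; stack = {
pos 13: push '['; stack = {[
pos 14: ']' matches '['; pop; stack = {
pos 15: push '('; stack = {(
pos 16: ')' matches '('; pop; stack = {
pos 17: push '('; stack = {(
pos 18: ')' matches '('; pop; stack = {
pos 19: push '{'; stack = {{
pos 20: '}' matches '{'; pop; stack = {
pos 21: push '{'; stack = {{
pos 22: '}' matches '{'; pop; stack = {
pos 23: push '('; stack = {(
pos 24: push '['; stack = {([
pos 25: ']' matches '['; pop; stack = {(
pos 26: ')' matches '('; pop; stack = {
pos 27: push '['; stack = {[
pos 28: push '('; stack = {[(
pos 29: ')' matches '('; pop; stack = {[
pos 30: ']' matches '['; pop; stack = {
pos 31: '}' matches '{'; pop; stack = (empty)
pos 32: push '['; stack = [
pos 33: push '{'; stack = [{
pos 34: '}' matches '{'; pop; stack = [
pos 35: ']' matches '['; pop; stack = (empty)
end: stack empty → VALID
Verdict: properly nested → yes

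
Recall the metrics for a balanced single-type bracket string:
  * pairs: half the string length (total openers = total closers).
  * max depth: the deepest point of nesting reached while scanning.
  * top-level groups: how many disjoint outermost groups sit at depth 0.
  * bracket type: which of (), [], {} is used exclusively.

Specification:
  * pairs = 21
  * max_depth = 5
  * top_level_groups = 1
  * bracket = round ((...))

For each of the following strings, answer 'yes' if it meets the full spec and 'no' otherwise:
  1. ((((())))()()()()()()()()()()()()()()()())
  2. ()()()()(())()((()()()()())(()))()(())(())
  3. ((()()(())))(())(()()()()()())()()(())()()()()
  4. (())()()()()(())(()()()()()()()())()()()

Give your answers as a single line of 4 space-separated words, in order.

Answer: yes no no no

Derivation:
String 1 '((((())))()()()()()()()()()()()()()()()())': depth seq [1 2 3 4 5 4 3 2 1 2 1 2 1 2 1 2 1 2 1 2 1 2 1 2 1 2 1 2 1 2 1 2 1 2 1 2 1 2 1 2 1 0]
  -> pairs=21 depth=5 groups=1 -> yes
String 2 '()()()()(())()((()()()()())(()))()(())(())': depth seq [1 0 1 0 1 0 1 0 1 2 1 0 1 0 1 2 3 2 3 2 3 2 3 2 3 2 1 2 3 2 1 0 1 0 1 2 1 0 1 2 1 0]
  -> pairs=21 depth=3 groups=10 -> no
String 3 '((()()(())))(())(()()()()()())()()(())()()()()': depth seq [1 2 3 2 3 2 3 4 3 2 1 0 1 2 1 0 1 2 1 2 1 2 1 2 1 2 1 2 1 0 1 0 1 0 1 2 1 0 1 0 1 0 1 0 1 0]
  -> pairs=23 depth=4 groups=10 -> no
String 4 '(())()()()()(())(()()()()()()()())()()()': depth seq [1 2 1 0 1 0 1 0 1 0 1 0 1 2 1 0 1 2 1 2 1 2 1 2 1 2 1 2 1 2 1 2 1 0 1 0 1 0 1 0]
  -> pairs=20 depth=2 groups=10 -> no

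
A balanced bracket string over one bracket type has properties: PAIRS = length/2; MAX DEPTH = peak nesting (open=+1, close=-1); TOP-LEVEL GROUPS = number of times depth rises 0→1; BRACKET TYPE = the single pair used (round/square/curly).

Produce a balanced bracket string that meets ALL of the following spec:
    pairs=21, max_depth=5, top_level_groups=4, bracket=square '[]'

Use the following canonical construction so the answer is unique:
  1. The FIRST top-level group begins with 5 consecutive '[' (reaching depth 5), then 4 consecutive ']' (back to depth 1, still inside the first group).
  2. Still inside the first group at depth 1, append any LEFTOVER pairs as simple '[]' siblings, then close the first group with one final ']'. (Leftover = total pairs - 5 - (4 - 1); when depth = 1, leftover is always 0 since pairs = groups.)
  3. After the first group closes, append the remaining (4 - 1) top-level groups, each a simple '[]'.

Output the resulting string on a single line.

Answer: [[[[[]]]][][][][][][][][][][][][][]][][][]

Derivation:
Spec: pairs=21 depth=5 groups=4
Leftover pairs = 21 - 5 - (4-1) = 13
First group: deep chain of depth 5 + 13 sibling pairs
Remaining 3 groups: simple '[]' each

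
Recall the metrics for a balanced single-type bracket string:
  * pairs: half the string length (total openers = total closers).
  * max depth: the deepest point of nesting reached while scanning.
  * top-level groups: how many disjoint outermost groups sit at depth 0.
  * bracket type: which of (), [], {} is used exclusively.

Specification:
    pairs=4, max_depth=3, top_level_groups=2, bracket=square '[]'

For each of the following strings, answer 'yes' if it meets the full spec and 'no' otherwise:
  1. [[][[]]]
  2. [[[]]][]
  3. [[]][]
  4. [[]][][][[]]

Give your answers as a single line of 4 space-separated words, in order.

Answer: no yes no no

Derivation:
String 1 '[[][[]]]': depth seq [1 2 1 2 3 2 1 0]
  -> pairs=4 depth=3 groups=1 -> no
String 2 '[[[]]][]': depth seq [1 2 3 2 1 0 1 0]
  -> pairs=4 depth=3 groups=2 -> yes
String 3 '[[]][]': depth seq [1 2 1 0 1 0]
  -> pairs=3 depth=2 groups=2 -> no
String 4 '[[]][][][[]]': depth seq [1 2 1 0 1 0 1 0 1 2 1 0]
  -> pairs=6 depth=2 groups=4 -> no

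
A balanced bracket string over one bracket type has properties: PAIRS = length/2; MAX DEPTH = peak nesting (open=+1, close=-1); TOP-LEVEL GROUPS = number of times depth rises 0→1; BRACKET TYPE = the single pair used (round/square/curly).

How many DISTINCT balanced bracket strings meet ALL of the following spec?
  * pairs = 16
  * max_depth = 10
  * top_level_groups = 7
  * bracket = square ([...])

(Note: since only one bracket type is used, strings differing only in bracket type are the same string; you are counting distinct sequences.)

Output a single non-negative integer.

Answer: 7

Derivation:
Spec: pairs=16 depth=10 groups=7
Count(depth <= 10) = 572033
Count(depth <= 9) = 572026
Count(depth == 10) = 572033 - 572026 = 7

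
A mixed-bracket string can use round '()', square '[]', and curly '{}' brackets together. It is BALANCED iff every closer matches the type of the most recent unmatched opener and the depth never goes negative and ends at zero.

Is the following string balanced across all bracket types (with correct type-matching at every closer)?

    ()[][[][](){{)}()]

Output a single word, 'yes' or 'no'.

pos 0: push '('; stack = (
pos 1: ')' matches '('; pop; stack = (empty)
pos 2: push '['; stack = [
pos 3: ']' matches '['; pop; stack = (empty)
pos 4: push '['; stack = [
pos 5: push '['; stack = [[
pos 6: ']' matches '['; pop; stack = [
pos 7: push '['; stack = [[
pos 8: ']' matches '['; pop; stack = [
pos 9: push '('; stack = [(
pos 10: ')' matches '('; pop; stack = [
pos 11: push '{'; stack = [{
pos 12: push '{'; stack = [{{
pos 13: saw closer ')' but top of stack is '{' (expected '}') → INVALID
Verdict: type mismatch at position 13: ')' closes '{' → no

Answer: no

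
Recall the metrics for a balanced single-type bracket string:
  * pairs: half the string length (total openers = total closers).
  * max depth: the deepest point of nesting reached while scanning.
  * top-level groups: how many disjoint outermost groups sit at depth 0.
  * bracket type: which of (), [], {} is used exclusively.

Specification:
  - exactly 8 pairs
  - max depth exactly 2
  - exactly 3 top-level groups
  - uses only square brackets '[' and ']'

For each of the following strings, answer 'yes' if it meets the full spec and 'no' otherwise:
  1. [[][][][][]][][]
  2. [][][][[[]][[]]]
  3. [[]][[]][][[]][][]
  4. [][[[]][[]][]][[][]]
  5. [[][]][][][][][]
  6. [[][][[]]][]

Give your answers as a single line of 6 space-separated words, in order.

String 1 '[[][][][][]][][]': depth seq [1 2 1 2 1 2 1 2 1 2 1 0 1 0 1 0]
  -> pairs=8 depth=2 groups=3 -> yes
String 2 '[][][][[[]][[]]]': depth seq [1 0 1 0 1 0 1 2 3 2 1 2 3 2 1 0]
  -> pairs=8 depth=3 groups=4 -> no
String 3 '[[]][[]][][[]][][]': depth seq [1 2 1 0 1 2 1 0 1 0 1 2 1 0 1 0 1 0]
  -> pairs=9 depth=2 groups=6 -> no
String 4 '[][[[]][[]][]][[][]]': depth seq [1 0 1 2 3 2 1 2 3 2 1 2 1 0 1 2 1 2 1 0]
  -> pairs=10 depth=3 groups=3 -> no
String 5 '[[][]][][][][][]': depth seq [1 2 1 2 1 0 1 0 1 0 1 0 1 0 1 0]
  -> pairs=8 depth=2 groups=6 -> no
String 6 '[[][][[]]][]': depth seq [1 2 1 2 1 2 3 2 1 0 1 0]
  -> pairs=6 depth=3 groups=2 -> no

Answer: yes no no no no no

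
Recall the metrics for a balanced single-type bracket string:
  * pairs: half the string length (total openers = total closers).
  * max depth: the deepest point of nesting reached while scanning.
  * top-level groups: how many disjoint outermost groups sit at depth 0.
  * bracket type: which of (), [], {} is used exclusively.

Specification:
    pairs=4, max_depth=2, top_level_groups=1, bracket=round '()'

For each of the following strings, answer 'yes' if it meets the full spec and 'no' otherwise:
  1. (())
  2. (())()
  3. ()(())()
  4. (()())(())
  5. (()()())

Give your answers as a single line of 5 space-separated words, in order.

Answer: no no no no yes

Derivation:
String 1 '(())': depth seq [1 2 1 0]
  -> pairs=2 depth=2 groups=1 -> no
String 2 '(())()': depth seq [1 2 1 0 1 0]
  -> pairs=3 depth=2 groups=2 -> no
String 3 '()(())()': depth seq [1 0 1 2 1 0 1 0]
  -> pairs=4 depth=2 groups=3 -> no
String 4 '(()())(())': depth seq [1 2 1 2 1 0 1 2 1 0]
  -> pairs=5 depth=2 groups=2 -> no
String 5 '(()()())': depth seq [1 2 1 2 1 2 1 0]
  -> pairs=4 depth=2 groups=1 -> yes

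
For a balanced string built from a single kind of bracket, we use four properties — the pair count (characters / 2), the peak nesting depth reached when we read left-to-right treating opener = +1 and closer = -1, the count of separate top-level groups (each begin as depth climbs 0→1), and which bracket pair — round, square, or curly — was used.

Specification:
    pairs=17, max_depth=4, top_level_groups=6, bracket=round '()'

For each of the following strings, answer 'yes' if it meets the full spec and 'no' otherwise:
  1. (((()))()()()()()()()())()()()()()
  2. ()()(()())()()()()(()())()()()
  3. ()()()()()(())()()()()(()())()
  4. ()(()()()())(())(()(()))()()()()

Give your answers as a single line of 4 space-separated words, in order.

Answer: yes no no no

Derivation:
String 1 '(((()))()()()()()()()())()()()()()': depth seq [1 2 3 4 3 2 1 2 1 2 1 2 1 2 1 2 1 2 1 2 1 2 1 0 1 0 1 0 1 0 1 0 1 0]
  -> pairs=17 depth=4 groups=6 -> yes
String 2 '()()(()())()()()()(()())()()()': depth seq [1 0 1 0 1 2 1 2 1 0 1 0 1 0 1 0 1 0 1 2 1 2 1 0 1 0 1 0 1 0]
  -> pairs=15 depth=2 groups=11 -> no
String 3 '()()()()()(())()()()()(()())()': depth seq [1 0 1 0 1 0 1 0 1 0 1 2 1 0 1 0 1 0 1 0 1 0 1 2 1 2 1 0 1 0]
  -> pairs=15 depth=2 groups=12 -> no
String 4 '()(()()()())(())(()(()))()()()()': depth seq [1 0 1 2 1 2 1 2 1 2 1 0 1 2 1 0 1 2 1 2 3 2 1 0 1 0 1 0 1 0 1 0]
  -> pairs=16 depth=3 groups=8 -> no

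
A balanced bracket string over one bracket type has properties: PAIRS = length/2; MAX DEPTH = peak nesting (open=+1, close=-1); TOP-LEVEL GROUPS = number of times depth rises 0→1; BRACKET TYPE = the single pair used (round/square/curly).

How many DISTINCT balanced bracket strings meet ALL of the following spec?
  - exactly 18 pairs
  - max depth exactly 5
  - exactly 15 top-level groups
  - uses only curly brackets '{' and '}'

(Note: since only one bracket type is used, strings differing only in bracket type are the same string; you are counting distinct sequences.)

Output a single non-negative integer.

Answer: 0

Derivation:
Spec: pairs=18 depth=5 groups=15
Count(depth <= 5) = 950
Count(depth <= 4) = 950
Count(depth == 5) = 950 - 950 = 0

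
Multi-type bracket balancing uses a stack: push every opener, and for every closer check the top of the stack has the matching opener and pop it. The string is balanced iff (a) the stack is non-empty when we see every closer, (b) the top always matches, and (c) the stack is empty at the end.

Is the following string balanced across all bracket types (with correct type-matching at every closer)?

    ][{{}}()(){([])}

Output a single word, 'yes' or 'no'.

Answer: no

Derivation:
pos 0: saw closer ']' but stack is empty → INVALID
Verdict: unmatched closer ']' at position 0 → no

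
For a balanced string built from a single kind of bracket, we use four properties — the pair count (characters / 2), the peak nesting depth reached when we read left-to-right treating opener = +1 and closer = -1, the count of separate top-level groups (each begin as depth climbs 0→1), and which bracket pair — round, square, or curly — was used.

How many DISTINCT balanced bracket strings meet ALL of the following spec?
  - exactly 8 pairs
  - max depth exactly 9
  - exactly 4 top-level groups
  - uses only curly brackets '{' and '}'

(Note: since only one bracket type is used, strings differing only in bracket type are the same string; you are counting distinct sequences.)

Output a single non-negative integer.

Spec: pairs=8 depth=9 groups=4
Count(depth <= 9) = 165
Count(depth <= 8) = 165
Count(depth == 9) = 165 - 165 = 0

Answer: 0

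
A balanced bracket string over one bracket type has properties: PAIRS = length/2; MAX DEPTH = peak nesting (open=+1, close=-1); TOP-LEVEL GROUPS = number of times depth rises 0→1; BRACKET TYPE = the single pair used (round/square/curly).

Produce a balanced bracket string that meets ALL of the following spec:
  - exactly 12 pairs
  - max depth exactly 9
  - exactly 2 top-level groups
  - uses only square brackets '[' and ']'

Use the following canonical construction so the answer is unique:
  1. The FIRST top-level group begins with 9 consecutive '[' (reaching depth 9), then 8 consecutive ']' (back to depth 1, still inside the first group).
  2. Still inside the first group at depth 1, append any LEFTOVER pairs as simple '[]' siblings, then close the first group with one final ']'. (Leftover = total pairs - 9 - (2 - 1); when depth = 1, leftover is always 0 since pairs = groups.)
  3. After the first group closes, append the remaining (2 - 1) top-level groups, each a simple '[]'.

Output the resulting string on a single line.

Spec: pairs=12 depth=9 groups=2
Leftover pairs = 12 - 9 - (2-1) = 2
First group: deep chain of depth 9 + 2 sibling pairs
Remaining 1 groups: simple '[]' each

Answer: [[[[[[[[[]]]]]]]][][]][]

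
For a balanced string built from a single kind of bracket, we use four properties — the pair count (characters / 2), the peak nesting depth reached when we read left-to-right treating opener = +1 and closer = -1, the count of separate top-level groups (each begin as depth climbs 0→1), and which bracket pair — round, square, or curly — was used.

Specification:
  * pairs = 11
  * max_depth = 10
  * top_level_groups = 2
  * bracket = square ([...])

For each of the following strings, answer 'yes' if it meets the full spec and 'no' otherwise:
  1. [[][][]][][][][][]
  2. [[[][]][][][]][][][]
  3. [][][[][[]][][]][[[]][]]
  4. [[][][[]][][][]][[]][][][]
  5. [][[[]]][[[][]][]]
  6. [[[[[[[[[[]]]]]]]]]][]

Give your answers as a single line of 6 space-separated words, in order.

String 1 '[[][][]][][][][][]': depth seq [1 2 1 2 1 2 1 0 1 0 1 0 1 0 1 0 1 0]
  -> pairs=9 depth=2 groups=6 -> no
String 2 '[[[][]][][][]][][][]': depth seq [1 2 3 2 3 2 1 2 1 2 1 2 1 0 1 0 1 0 1 0]
  -> pairs=10 depth=3 groups=4 -> no
String 3 '[][][[][[]][][]][[[]][]]': depth seq [1 0 1 0 1 2 1 2 3 2 1 2 1 2 1 0 1 2 3 2 1 2 1 0]
  -> pairs=12 depth=3 groups=4 -> no
String 4 '[[][][[]][][][]][[]][][][]': depth seq [1 2 1 2 1 2 3 2 1 2 1 2 1 2 1 0 1 2 1 0 1 0 1 0 1 0]
  -> pairs=13 depth=3 groups=5 -> no
String 5 '[][[[]]][[[][]][]]': depth seq [1 0 1 2 3 2 1 0 1 2 3 2 3 2 1 2 1 0]
  -> pairs=9 depth=3 groups=3 -> no
String 6 '[[[[[[[[[[]]]]]]]]]][]': depth seq [1 2 3 4 5 6 7 8 9 10 9 8 7 6 5 4 3 2 1 0 1 0]
  -> pairs=11 depth=10 groups=2 -> yes

Answer: no no no no no yes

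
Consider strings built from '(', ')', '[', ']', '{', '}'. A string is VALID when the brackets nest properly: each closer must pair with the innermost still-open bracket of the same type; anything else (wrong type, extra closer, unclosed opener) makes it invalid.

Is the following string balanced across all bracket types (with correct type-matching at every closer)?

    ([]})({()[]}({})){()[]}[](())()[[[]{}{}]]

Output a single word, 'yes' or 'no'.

pos 0: push '('; stack = (
pos 1: push '['; stack = ([
pos 2: ']' matches '['; pop; stack = (
pos 3: saw closer '}' but top of stack is '(' (expected ')') → INVALID
Verdict: type mismatch at position 3: '}' closes '(' → no

Answer: no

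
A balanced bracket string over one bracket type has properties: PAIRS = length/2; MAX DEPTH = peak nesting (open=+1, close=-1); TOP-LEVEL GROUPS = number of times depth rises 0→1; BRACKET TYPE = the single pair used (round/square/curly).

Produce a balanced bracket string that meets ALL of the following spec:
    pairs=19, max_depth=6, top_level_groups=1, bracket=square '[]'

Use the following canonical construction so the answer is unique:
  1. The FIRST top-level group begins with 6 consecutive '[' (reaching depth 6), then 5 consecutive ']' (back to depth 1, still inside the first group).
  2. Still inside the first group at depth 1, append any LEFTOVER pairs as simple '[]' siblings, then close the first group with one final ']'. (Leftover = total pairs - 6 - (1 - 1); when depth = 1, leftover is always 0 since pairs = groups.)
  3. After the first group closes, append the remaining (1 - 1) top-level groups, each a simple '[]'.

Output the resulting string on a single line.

Spec: pairs=19 depth=6 groups=1
Leftover pairs = 19 - 6 - (1-1) = 13
First group: deep chain of depth 6 + 13 sibling pairs
Remaining 0 groups: simple '[]' each

Answer: [[[[[[]]]]][][][][][][][][][][][][][]]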